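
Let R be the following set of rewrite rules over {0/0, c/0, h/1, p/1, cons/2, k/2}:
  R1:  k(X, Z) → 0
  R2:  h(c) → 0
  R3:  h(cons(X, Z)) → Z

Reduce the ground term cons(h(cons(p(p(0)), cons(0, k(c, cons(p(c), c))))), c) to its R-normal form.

cons(cons(0, 0), c)

1. cons(h(cons(p(p(0)), cons(0, k(c, cons(p(c), c))))), c)  →  cons(cons(0, k(c, cons(p(c), c))), c)   [R3 at 1]
2. cons(cons(0, k(c, cons(p(c), c))), c)  →  cons(cons(0, 0), c)   [R1 at 1.2]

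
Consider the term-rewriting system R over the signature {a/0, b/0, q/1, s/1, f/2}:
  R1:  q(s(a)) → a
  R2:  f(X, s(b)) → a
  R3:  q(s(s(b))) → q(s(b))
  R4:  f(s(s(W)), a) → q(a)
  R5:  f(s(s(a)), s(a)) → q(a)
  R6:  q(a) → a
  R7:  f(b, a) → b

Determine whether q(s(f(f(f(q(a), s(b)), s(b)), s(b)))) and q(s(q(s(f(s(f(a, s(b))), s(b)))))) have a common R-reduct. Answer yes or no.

Reduce t₁ = q(s(f(f(f(q(a), s(b)), s(b)), s(b)))):
1. q(s(f(f(f(q(a), s(b)), s(b)), s(b))))  →  q(s(a))   [R2 at 1.1]
2. q(s(a))  →  a   [R1 at ε]

Reduce t₂ = q(s(q(s(f(s(f(a, s(b))), s(b)))))):
1. q(s(q(s(f(s(f(a, s(b))), s(b))))))  →  q(s(q(s(a))))   [R2 at 1.1.1.1]
2. q(s(q(s(a))))  →  q(s(a))   [R1 at 1.1]
3. q(s(a))  →  a   [R1 at ε]

yes — NF(t₁) = a, NF(t₂) = a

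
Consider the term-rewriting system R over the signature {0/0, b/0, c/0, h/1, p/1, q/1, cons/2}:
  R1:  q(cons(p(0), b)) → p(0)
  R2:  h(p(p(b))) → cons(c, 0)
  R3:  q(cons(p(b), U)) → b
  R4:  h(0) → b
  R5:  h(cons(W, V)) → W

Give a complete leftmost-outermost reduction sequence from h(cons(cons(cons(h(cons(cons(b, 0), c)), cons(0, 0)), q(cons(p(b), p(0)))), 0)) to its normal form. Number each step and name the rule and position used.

1. h(cons(cons(cons(h(cons(cons(b, 0), c)), cons(0, 0)), q(cons(p(b), p(0)))), 0))  →  cons(cons(h(cons(cons(b, 0), c)), cons(0, 0)), q(cons(p(b), p(0))))   [R5 at ε]
2. cons(cons(h(cons(cons(b, 0), c)), cons(0, 0)), q(cons(p(b), p(0))))  →  cons(cons(cons(b, 0), cons(0, 0)), q(cons(p(b), p(0))))   [R5 at 1.1]
3. cons(cons(cons(b, 0), cons(0, 0)), q(cons(p(b), p(0))))  →  cons(cons(cons(b, 0), cons(0, 0)), b)   [R3 at 2]

cons(cons(cons(b, 0), cons(0, 0)), b)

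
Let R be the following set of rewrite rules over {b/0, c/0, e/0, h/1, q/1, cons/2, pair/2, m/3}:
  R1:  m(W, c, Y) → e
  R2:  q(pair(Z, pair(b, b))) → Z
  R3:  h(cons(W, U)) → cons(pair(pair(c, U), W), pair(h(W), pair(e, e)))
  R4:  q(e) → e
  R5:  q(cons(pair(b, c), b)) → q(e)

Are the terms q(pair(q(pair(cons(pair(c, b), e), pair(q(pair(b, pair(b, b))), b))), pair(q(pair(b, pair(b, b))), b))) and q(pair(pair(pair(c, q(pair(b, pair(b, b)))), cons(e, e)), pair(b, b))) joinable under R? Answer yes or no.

Reduce t₁ = q(pair(q(pair(cons(pair(c, b), e), pair(q(pair(b, pair(b, b))), b))), pair(q(pair(b, pair(b, b))), b))):
1. q(pair(q(pair(cons(pair(c, b), e), pair(q(pair(b, pair(b, b))), b))), pair(q(pair(b, pair(b, b))), b)))  →  q(pair(q(pair(cons(pair(c, b), e), pair(b, b))), pair(q(pair(b, pair(b, b))), b)))   [R2 at 1.1.1.2.1]
2. q(pair(q(pair(cons(pair(c, b), e), pair(b, b))), pair(q(pair(b, pair(b, b))), b)))  →  q(pair(cons(pair(c, b), e), pair(q(pair(b, pair(b, b))), b)))   [R2 at 1.1]
3. q(pair(cons(pair(c, b), e), pair(q(pair(b, pair(b, b))), b)))  →  q(pair(cons(pair(c, b), e), pair(b, b)))   [R2 at 1.2.1]
4. q(pair(cons(pair(c, b), e), pair(b, b)))  →  cons(pair(c, b), e)   [R2 at ε]

Reduce t₂ = q(pair(pair(pair(c, q(pair(b, pair(b, b)))), cons(e, e)), pair(b, b))):
1. q(pair(pair(pair(c, q(pair(b, pair(b, b)))), cons(e, e)), pair(b, b)))  →  pair(pair(c, q(pair(b, pair(b, b)))), cons(e, e))   [R2 at ε]
2. pair(pair(c, q(pair(b, pair(b, b)))), cons(e, e))  →  pair(pair(c, b), cons(e, e))   [R2 at 1.2]

no — NF(t₁) = cons(pair(c, b), e), NF(t₂) = pair(pair(c, b), cons(e, e))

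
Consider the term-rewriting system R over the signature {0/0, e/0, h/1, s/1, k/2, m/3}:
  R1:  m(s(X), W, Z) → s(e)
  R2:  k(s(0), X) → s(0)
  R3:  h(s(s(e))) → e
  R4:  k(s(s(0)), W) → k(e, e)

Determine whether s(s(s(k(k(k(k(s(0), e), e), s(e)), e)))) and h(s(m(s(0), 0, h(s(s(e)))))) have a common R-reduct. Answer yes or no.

no — NF(t₁) = s(s(s(s(0)))), NF(t₂) = e

Reduce t₁ = s(s(s(k(k(k(k(s(0), e), e), s(e)), e)))):
1. s(s(s(k(k(k(k(s(0), e), e), s(e)), e))))  →  s(s(s(k(k(k(s(0), e), s(e)), e))))   [R2 at 1.1.1.1.1.1]
2. s(s(s(k(k(k(s(0), e), s(e)), e))))  →  s(s(s(k(k(s(0), s(e)), e))))   [R2 at 1.1.1.1.1]
3. s(s(s(k(k(s(0), s(e)), e))))  →  s(s(s(k(s(0), e))))   [R2 at 1.1.1.1]
4. s(s(s(k(s(0), e))))  →  s(s(s(s(0))))   [R2 at 1.1.1]

Reduce t₂ = h(s(m(s(0), 0, h(s(s(e)))))):
1. h(s(m(s(0), 0, h(s(s(e))))))  →  h(s(s(e)))   [R1 at 1.1]
2. h(s(s(e)))  →  e   [R3 at ε]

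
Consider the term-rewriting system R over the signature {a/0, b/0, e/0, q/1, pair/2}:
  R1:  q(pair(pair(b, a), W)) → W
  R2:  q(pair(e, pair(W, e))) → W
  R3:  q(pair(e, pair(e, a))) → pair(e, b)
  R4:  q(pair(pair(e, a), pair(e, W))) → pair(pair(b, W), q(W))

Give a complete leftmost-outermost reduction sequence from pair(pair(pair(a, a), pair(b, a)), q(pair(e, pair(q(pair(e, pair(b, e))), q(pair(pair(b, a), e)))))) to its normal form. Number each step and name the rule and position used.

pair(pair(pair(a, a), pair(b, a)), b)

1. pair(pair(pair(a, a), pair(b, a)), q(pair(e, pair(q(pair(e, pair(b, e))), q(pair(pair(b, a), e))))))  →  pair(pair(pair(a, a), pair(b, a)), q(pair(e, pair(b, q(pair(pair(b, a), e))))))   [R2 at 2.1.2.1]
2. pair(pair(pair(a, a), pair(b, a)), q(pair(e, pair(b, q(pair(pair(b, a), e))))))  →  pair(pair(pair(a, a), pair(b, a)), q(pair(e, pair(b, e))))   [R1 at 2.1.2.2]
3. pair(pair(pair(a, a), pair(b, a)), q(pair(e, pair(b, e))))  →  pair(pair(pair(a, a), pair(b, a)), b)   [R2 at 2]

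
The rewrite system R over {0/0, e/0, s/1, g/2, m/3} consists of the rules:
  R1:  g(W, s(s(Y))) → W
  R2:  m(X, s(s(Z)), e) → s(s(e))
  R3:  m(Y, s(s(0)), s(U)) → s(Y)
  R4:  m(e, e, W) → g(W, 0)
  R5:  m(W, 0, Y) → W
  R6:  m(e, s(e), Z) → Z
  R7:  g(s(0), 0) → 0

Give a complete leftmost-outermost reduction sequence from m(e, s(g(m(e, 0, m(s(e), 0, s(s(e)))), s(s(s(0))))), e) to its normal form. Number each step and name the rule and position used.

1. m(e, s(g(m(e, 0, m(s(e), 0, s(s(e)))), s(s(s(0))))), e)  →  m(e, s(m(e, 0, m(s(e), 0, s(s(e))))), e)   [R1 at 2.1]
2. m(e, s(m(e, 0, m(s(e), 0, s(s(e))))), e)  →  m(e, s(e), e)   [R5 at 2.1]
3. m(e, s(e), e)  →  e   [R6 at ε]

e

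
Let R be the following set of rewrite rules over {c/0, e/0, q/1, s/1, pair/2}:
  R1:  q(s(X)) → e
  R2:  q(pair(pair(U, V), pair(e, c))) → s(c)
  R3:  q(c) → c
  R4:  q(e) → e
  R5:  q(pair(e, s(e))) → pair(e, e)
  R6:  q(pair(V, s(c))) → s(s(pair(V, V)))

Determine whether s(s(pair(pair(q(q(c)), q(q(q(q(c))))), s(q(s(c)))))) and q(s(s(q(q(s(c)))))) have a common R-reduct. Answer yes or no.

no — NF(t₁) = s(s(pair(pair(c, c), s(e)))), NF(t₂) = e

Reduce t₁ = s(s(pair(pair(q(q(c)), q(q(q(q(c))))), s(q(s(c)))))):
1. s(s(pair(pair(q(q(c)), q(q(q(q(c))))), s(q(s(c))))))  →  s(s(pair(pair(q(c), q(q(q(q(c))))), s(q(s(c))))))   [R3 at 1.1.1.1.1]
2. s(s(pair(pair(q(c), q(q(q(q(c))))), s(q(s(c))))))  →  s(s(pair(pair(c, q(q(q(q(c))))), s(q(s(c))))))   [R3 at 1.1.1.1]
3. s(s(pair(pair(c, q(q(q(q(c))))), s(q(s(c))))))  →  s(s(pair(pair(c, q(q(q(c)))), s(q(s(c))))))   [R3 at 1.1.1.2.1.1.1]
4. s(s(pair(pair(c, q(q(q(c)))), s(q(s(c))))))  →  s(s(pair(pair(c, q(q(c))), s(q(s(c))))))   [R3 at 1.1.1.2.1.1]
5. s(s(pair(pair(c, q(q(c))), s(q(s(c))))))  →  s(s(pair(pair(c, q(c)), s(q(s(c))))))   [R3 at 1.1.1.2.1]
6. s(s(pair(pair(c, q(c)), s(q(s(c))))))  →  s(s(pair(pair(c, c), s(q(s(c))))))   [R3 at 1.1.1.2]
7. s(s(pair(pair(c, c), s(q(s(c))))))  →  s(s(pair(pair(c, c), s(e))))   [R1 at 1.1.2.1]

Reduce t₂ = q(s(s(q(q(s(c)))))):
1. q(s(s(q(q(s(c))))))  →  e   [R1 at ε]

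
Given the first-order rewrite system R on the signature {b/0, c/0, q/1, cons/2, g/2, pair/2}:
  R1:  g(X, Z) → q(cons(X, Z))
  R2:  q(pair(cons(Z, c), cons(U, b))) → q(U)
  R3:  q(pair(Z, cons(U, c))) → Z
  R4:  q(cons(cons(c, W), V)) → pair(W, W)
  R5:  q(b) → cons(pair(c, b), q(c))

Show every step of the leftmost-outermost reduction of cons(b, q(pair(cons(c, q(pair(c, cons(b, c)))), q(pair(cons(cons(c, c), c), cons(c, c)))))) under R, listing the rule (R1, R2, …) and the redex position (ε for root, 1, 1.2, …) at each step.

cons(b, cons(c, c))

1. cons(b, q(pair(cons(c, q(pair(c, cons(b, c)))), q(pair(cons(cons(c, c), c), cons(c, c))))))  →  cons(b, q(pair(cons(c, c), q(pair(cons(cons(c, c), c), cons(c, c))))))   [R3 at 2.1.1.2]
2. cons(b, q(pair(cons(c, c), q(pair(cons(cons(c, c), c), cons(c, c))))))  →  cons(b, q(pair(cons(c, c), cons(cons(c, c), c))))   [R3 at 2.1.2]
3. cons(b, q(pair(cons(c, c), cons(cons(c, c), c))))  →  cons(b, cons(c, c))   [R3 at 2]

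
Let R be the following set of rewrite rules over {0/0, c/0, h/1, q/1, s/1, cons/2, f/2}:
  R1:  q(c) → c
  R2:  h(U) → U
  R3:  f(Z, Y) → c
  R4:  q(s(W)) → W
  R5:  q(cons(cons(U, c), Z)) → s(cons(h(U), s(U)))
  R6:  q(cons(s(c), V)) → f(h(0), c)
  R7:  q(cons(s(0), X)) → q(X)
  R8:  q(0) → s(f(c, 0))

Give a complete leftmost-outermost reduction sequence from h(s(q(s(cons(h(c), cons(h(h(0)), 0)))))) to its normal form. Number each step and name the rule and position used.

s(cons(c, cons(0, 0)))

1. h(s(q(s(cons(h(c), cons(h(h(0)), 0))))))  →  s(q(s(cons(h(c), cons(h(h(0)), 0)))))   [R2 at ε]
2. s(q(s(cons(h(c), cons(h(h(0)), 0)))))  →  s(cons(h(c), cons(h(h(0)), 0)))   [R4 at 1]
3. s(cons(h(c), cons(h(h(0)), 0)))  →  s(cons(c, cons(h(h(0)), 0)))   [R2 at 1.1]
4. s(cons(c, cons(h(h(0)), 0)))  →  s(cons(c, cons(h(0), 0)))   [R2 at 1.2.1]
5. s(cons(c, cons(h(0), 0)))  →  s(cons(c, cons(0, 0)))   [R2 at 1.2.1]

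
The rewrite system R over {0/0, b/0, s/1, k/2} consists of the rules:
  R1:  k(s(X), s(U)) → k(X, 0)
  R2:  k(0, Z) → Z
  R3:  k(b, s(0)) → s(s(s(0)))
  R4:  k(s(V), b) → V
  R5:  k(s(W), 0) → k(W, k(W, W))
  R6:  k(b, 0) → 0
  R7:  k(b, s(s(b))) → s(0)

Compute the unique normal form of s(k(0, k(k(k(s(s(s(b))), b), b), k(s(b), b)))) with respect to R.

s(b)

1. s(k(0, k(k(k(s(s(s(b))), b), b), k(s(b), b))))  →  s(k(k(k(s(s(s(b))), b), b), k(s(b), b)))   [R2 at 1]
2. s(k(k(k(s(s(s(b))), b), b), k(s(b), b)))  →  s(k(k(s(s(b)), b), k(s(b), b)))   [R4 at 1.1.1]
3. s(k(k(s(s(b)), b), k(s(b), b)))  →  s(k(s(b), k(s(b), b)))   [R4 at 1.1]
4. s(k(s(b), k(s(b), b)))  →  s(k(s(b), b))   [R4 at 1.2]
5. s(k(s(b), b))  →  s(b)   [R4 at 1]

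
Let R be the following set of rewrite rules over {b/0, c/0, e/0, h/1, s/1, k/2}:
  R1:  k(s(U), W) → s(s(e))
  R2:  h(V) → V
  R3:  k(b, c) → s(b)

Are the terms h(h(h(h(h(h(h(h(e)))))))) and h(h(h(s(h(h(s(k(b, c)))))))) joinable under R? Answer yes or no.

no — NF(t₁) = e, NF(t₂) = s(s(s(b)))

Reduce t₁ = h(h(h(h(h(h(h(h(e)))))))):
1. h(h(h(h(h(h(h(h(e))))))))  →  h(h(h(h(h(h(h(e)))))))   [R2 at ε]
2. h(h(h(h(h(h(h(e)))))))  →  h(h(h(h(h(h(e))))))   [R2 at ε]
3. h(h(h(h(h(h(e))))))  →  h(h(h(h(h(e)))))   [R2 at ε]
4. h(h(h(h(h(e)))))  →  h(h(h(h(e))))   [R2 at ε]
5. h(h(h(h(e))))  →  h(h(h(e)))   [R2 at ε]
6. h(h(h(e)))  →  h(h(e))   [R2 at ε]
7. h(h(e))  →  h(e)   [R2 at ε]
8. h(e)  →  e   [R2 at ε]

Reduce t₂ = h(h(h(s(h(h(s(k(b, c)))))))):
1. h(h(h(s(h(h(s(k(b, c))))))))  →  h(h(s(h(h(s(k(b, c)))))))   [R2 at ε]
2. h(h(s(h(h(s(k(b, c)))))))  →  h(s(h(h(s(k(b, c))))))   [R2 at ε]
3. h(s(h(h(s(k(b, c))))))  →  s(h(h(s(k(b, c)))))   [R2 at ε]
4. s(h(h(s(k(b, c)))))  →  s(h(s(k(b, c))))   [R2 at 1]
5. s(h(s(k(b, c))))  →  s(s(k(b, c)))   [R2 at 1]
6. s(s(k(b, c)))  →  s(s(s(b)))   [R3 at 1.1]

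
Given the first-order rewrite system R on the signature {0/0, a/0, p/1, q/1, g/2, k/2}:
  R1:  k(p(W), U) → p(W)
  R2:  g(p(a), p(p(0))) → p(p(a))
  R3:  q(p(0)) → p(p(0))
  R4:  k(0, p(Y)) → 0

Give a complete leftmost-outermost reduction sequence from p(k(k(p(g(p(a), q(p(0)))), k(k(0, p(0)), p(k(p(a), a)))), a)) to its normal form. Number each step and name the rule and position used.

p(p(p(p(a))))

1. p(k(k(p(g(p(a), q(p(0)))), k(k(0, p(0)), p(k(p(a), a)))), a))  →  p(k(p(g(p(a), q(p(0)))), a))   [R1 at 1.1]
2. p(k(p(g(p(a), q(p(0)))), a))  →  p(p(g(p(a), q(p(0)))))   [R1 at 1]
3. p(p(g(p(a), q(p(0)))))  →  p(p(g(p(a), p(p(0)))))   [R3 at 1.1.2]
4. p(p(g(p(a), p(p(0)))))  →  p(p(p(p(a))))   [R2 at 1.1]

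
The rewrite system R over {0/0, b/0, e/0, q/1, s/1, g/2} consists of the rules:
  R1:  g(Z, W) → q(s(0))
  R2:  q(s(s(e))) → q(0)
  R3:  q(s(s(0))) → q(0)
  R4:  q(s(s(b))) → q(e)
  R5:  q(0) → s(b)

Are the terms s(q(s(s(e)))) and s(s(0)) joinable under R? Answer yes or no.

no — NF(t₁) = s(s(b)), NF(t₂) = s(s(0))

Reduce t₁ = s(q(s(s(e)))):
1. s(q(s(s(e))))  →  s(q(0))   [R2 at 1]
2. s(q(0))  →  s(s(b))   [R5 at 1]

Reduce t₂ = s(s(0)):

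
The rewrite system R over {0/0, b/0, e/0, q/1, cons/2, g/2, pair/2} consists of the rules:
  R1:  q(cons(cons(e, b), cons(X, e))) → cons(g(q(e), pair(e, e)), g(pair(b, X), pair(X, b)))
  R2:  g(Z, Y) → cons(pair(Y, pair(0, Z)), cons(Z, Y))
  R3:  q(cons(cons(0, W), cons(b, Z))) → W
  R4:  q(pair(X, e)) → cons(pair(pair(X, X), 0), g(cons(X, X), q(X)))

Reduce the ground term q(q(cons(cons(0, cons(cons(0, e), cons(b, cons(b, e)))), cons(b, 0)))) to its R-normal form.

1. q(q(cons(cons(0, cons(cons(0, e), cons(b, cons(b, e)))), cons(b, 0))))  →  q(cons(cons(0, e), cons(b, cons(b, e))))   [R3 at 1]
2. q(cons(cons(0, e), cons(b, cons(b, e))))  →  e   [R3 at ε]

e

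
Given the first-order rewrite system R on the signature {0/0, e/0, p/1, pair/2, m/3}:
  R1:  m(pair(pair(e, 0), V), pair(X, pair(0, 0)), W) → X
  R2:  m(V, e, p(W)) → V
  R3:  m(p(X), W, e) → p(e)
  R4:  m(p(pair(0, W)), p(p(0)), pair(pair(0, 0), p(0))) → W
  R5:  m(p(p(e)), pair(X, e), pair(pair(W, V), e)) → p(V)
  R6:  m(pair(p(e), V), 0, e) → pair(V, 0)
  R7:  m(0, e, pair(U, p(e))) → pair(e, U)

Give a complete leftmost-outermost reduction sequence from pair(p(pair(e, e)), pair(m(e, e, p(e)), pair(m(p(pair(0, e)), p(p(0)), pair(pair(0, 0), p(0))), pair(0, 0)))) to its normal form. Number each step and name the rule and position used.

1. pair(p(pair(e, e)), pair(m(e, e, p(e)), pair(m(p(pair(0, e)), p(p(0)), pair(pair(0, 0), p(0))), pair(0, 0))))  →  pair(p(pair(e, e)), pair(e, pair(m(p(pair(0, e)), p(p(0)), pair(pair(0, 0), p(0))), pair(0, 0))))   [R2 at 2.1]
2. pair(p(pair(e, e)), pair(e, pair(m(p(pair(0, e)), p(p(0)), pair(pair(0, 0), p(0))), pair(0, 0))))  →  pair(p(pair(e, e)), pair(e, pair(e, pair(0, 0))))   [R4 at 2.2.1]

pair(p(pair(e, e)), pair(e, pair(e, pair(0, 0))))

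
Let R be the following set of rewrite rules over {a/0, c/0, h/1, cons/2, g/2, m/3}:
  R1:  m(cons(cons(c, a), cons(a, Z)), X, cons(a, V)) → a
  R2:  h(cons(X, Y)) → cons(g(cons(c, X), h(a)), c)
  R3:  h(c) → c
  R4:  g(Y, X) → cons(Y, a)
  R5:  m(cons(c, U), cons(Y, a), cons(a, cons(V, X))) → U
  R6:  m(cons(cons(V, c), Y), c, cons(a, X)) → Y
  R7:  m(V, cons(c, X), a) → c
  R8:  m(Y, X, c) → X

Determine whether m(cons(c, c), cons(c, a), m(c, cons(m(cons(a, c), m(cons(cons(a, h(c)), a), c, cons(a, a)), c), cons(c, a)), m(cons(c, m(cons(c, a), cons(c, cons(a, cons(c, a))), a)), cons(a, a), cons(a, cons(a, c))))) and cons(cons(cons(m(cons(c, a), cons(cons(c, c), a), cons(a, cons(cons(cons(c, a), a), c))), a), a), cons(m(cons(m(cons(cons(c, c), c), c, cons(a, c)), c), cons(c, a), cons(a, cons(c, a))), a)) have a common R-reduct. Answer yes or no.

no — NF(t₁) = c, NF(t₂) = cons(cons(cons(a, a), a), cons(c, a))

Reduce t₁ = m(cons(c, c), cons(c, a), m(c, cons(m(cons(a, c), m(cons(cons(a, h(c)), a), c, cons(a, a)), c), cons(c, a)), m(cons(c, m(cons(c, a), cons(c, cons(a, cons(c, a))), a)), cons(a, a), cons(a, cons(a, c))))):
1. m(cons(c, c), cons(c, a), m(c, cons(m(cons(a, c), m(cons(cons(a, h(c)), a), c, cons(a, a)), c), cons(c, a)), m(cons(c, m(cons(c, a), cons(c, cons(a, cons(c, a))), a)), cons(a, a), cons(a, cons(a, c)))))  →  m(cons(c, c), cons(c, a), m(c, cons(m(cons(cons(a, h(c)), a), c, cons(a, a)), cons(c, a)), m(cons(c, m(cons(c, a), cons(c, cons(a, cons(c, a))), a)), cons(a, a), cons(a, cons(a, c)))))   [R8 at 3.2.1]
2. m(cons(c, c), cons(c, a), m(c, cons(m(cons(cons(a, h(c)), a), c, cons(a, a)), cons(c, a)), m(cons(c, m(cons(c, a), cons(c, cons(a, cons(c, a))), a)), cons(a, a), cons(a, cons(a, c)))))  →  m(cons(c, c), cons(c, a), m(c, cons(m(cons(cons(a, c), a), c, cons(a, a)), cons(c, a)), m(cons(c, m(cons(c, a), cons(c, cons(a, cons(c, a))), a)), cons(a, a), cons(a, cons(a, c)))))   [R3 at 3.2.1.1.1.2]
3. m(cons(c, c), cons(c, a), m(c, cons(m(cons(cons(a, c), a), c, cons(a, a)), cons(c, a)), m(cons(c, m(cons(c, a), cons(c, cons(a, cons(c, a))), a)), cons(a, a), cons(a, cons(a, c)))))  →  m(cons(c, c), cons(c, a), m(c, cons(a, cons(c, a)), m(cons(c, m(cons(c, a), cons(c, cons(a, cons(c, a))), a)), cons(a, a), cons(a, cons(a, c)))))   [R6 at 3.2.1]
4. m(cons(c, c), cons(c, a), m(c, cons(a, cons(c, a)), m(cons(c, m(cons(c, a), cons(c, cons(a, cons(c, a))), a)), cons(a, a), cons(a, cons(a, c)))))  →  m(cons(c, c), cons(c, a), m(c, cons(a, cons(c, a)), m(cons(c, a), cons(c, cons(a, cons(c, a))), a)))   [R5 at 3.3]
5. m(cons(c, c), cons(c, a), m(c, cons(a, cons(c, a)), m(cons(c, a), cons(c, cons(a, cons(c, a))), a)))  →  m(cons(c, c), cons(c, a), m(c, cons(a, cons(c, a)), c))   [R7 at 3.3]
6. m(cons(c, c), cons(c, a), m(c, cons(a, cons(c, a)), c))  →  m(cons(c, c), cons(c, a), cons(a, cons(c, a)))   [R8 at 3]
7. m(cons(c, c), cons(c, a), cons(a, cons(c, a)))  →  c   [R5 at ε]

Reduce t₂ = cons(cons(cons(m(cons(c, a), cons(cons(c, c), a), cons(a, cons(cons(cons(c, a), a), c))), a), a), cons(m(cons(m(cons(cons(c, c), c), c, cons(a, c)), c), cons(c, a), cons(a, cons(c, a))), a)):
1. cons(cons(cons(m(cons(c, a), cons(cons(c, c), a), cons(a, cons(cons(cons(c, a), a), c))), a), a), cons(m(cons(m(cons(cons(c, c), c), c, cons(a, c)), c), cons(c, a), cons(a, cons(c, a))), a))  →  cons(cons(cons(a, a), a), cons(m(cons(m(cons(cons(c, c), c), c, cons(a, c)), c), cons(c, a), cons(a, cons(c, a))), a))   [R5 at 1.1.1]
2. cons(cons(cons(a, a), a), cons(m(cons(m(cons(cons(c, c), c), c, cons(a, c)), c), cons(c, a), cons(a, cons(c, a))), a))  →  cons(cons(cons(a, a), a), cons(m(cons(c, c), cons(c, a), cons(a, cons(c, a))), a))   [R6 at 2.1.1.1]
3. cons(cons(cons(a, a), a), cons(m(cons(c, c), cons(c, a), cons(a, cons(c, a))), a))  →  cons(cons(cons(a, a), a), cons(c, a))   [R5 at 2.1]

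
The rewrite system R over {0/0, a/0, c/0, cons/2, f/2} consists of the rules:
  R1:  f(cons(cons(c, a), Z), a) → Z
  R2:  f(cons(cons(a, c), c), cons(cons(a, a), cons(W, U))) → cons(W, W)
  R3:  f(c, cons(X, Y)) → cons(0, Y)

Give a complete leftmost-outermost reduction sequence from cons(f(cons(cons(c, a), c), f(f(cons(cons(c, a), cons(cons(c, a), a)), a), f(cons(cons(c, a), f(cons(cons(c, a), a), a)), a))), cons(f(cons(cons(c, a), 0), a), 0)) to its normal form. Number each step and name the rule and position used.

cons(c, cons(0, 0))

1. cons(f(cons(cons(c, a), c), f(f(cons(cons(c, a), cons(cons(c, a), a)), a), f(cons(cons(c, a), f(cons(cons(c, a), a), a)), a))), cons(f(cons(cons(c, a), 0), a), 0))  →  cons(f(cons(cons(c, a), c), f(cons(cons(c, a), a), f(cons(cons(c, a), f(cons(cons(c, a), a), a)), a))), cons(f(cons(cons(c, a), 0), a), 0))   [R1 at 1.2.1]
2. cons(f(cons(cons(c, a), c), f(cons(cons(c, a), a), f(cons(cons(c, a), f(cons(cons(c, a), a), a)), a))), cons(f(cons(cons(c, a), 0), a), 0))  →  cons(f(cons(cons(c, a), c), f(cons(cons(c, a), a), f(cons(cons(c, a), a), a))), cons(f(cons(cons(c, a), 0), a), 0))   [R1 at 1.2.2]
3. cons(f(cons(cons(c, a), c), f(cons(cons(c, a), a), f(cons(cons(c, a), a), a))), cons(f(cons(cons(c, a), 0), a), 0))  →  cons(f(cons(cons(c, a), c), f(cons(cons(c, a), a), a)), cons(f(cons(cons(c, a), 0), a), 0))   [R1 at 1.2.2]
4. cons(f(cons(cons(c, a), c), f(cons(cons(c, a), a), a)), cons(f(cons(cons(c, a), 0), a), 0))  →  cons(f(cons(cons(c, a), c), a), cons(f(cons(cons(c, a), 0), a), 0))   [R1 at 1.2]
5. cons(f(cons(cons(c, a), c), a), cons(f(cons(cons(c, a), 0), a), 0))  →  cons(c, cons(f(cons(cons(c, a), 0), a), 0))   [R1 at 1]
6. cons(c, cons(f(cons(cons(c, a), 0), a), 0))  →  cons(c, cons(0, 0))   [R1 at 2.1]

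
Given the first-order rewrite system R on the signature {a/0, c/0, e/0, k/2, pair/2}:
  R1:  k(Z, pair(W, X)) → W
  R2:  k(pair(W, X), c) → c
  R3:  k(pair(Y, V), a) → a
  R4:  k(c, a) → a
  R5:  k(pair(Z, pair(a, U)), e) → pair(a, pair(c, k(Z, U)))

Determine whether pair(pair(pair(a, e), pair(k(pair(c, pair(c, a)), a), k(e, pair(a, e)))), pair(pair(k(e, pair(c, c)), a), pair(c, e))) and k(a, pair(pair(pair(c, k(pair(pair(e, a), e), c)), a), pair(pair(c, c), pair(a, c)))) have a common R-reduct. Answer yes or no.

no — NF(t₁) = pair(pair(pair(a, e), pair(a, a)), pair(pair(c, a), pair(c, e))), NF(t₂) = pair(pair(c, c), a)

Reduce t₁ = pair(pair(pair(a, e), pair(k(pair(c, pair(c, a)), a), k(e, pair(a, e)))), pair(pair(k(e, pair(c, c)), a), pair(c, e))):
1. pair(pair(pair(a, e), pair(k(pair(c, pair(c, a)), a), k(e, pair(a, e)))), pair(pair(k(e, pair(c, c)), a), pair(c, e)))  →  pair(pair(pair(a, e), pair(a, k(e, pair(a, e)))), pair(pair(k(e, pair(c, c)), a), pair(c, e)))   [R3 at 1.2.1]
2. pair(pair(pair(a, e), pair(a, k(e, pair(a, e)))), pair(pair(k(e, pair(c, c)), a), pair(c, e)))  →  pair(pair(pair(a, e), pair(a, a)), pair(pair(k(e, pair(c, c)), a), pair(c, e)))   [R1 at 1.2.2]
3. pair(pair(pair(a, e), pair(a, a)), pair(pair(k(e, pair(c, c)), a), pair(c, e)))  →  pair(pair(pair(a, e), pair(a, a)), pair(pair(c, a), pair(c, e)))   [R1 at 2.1.1]

Reduce t₂ = k(a, pair(pair(pair(c, k(pair(pair(e, a), e), c)), a), pair(pair(c, c), pair(a, c)))):
1. k(a, pair(pair(pair(c, k(pair(pair(e, a), e), c)), a), pair(pair(c, c), pair(a, c))))  →  pair(pair(c, k(pair(pair(e, a), e), c)), a)   [R1 at ε]
2. pair(pair(c, k(pair(pair(e, a), e), c)), a)  →  pair(pair(c, c), a)   [R2 at 1.2]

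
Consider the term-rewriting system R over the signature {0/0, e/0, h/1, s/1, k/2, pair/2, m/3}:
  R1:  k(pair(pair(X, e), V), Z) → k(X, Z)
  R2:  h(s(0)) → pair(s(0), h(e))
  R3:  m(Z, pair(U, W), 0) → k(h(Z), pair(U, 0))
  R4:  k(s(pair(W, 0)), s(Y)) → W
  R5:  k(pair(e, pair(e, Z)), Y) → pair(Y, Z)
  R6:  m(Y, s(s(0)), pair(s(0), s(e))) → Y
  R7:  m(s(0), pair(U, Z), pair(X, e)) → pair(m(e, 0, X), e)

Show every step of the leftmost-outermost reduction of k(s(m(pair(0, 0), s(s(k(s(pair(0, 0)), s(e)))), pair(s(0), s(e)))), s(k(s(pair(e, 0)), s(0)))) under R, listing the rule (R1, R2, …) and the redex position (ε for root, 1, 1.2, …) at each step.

1. k(s(m(pair(0, 0), s(s(k(s(pair(0, 0)), s(e)))), pair(s(0), s(e)))), s(k(s(pair(e, 0)), s(0))))  →  k(s(m(pair(0, 0), s(s(0)), pair(s(0), s(e)))), s(k(s(pair(e, 0)), s(0))))   [R4 at 1.1.2.1.1]
2. k(s(m(pair(0, 0), s(s(0)), pair(s(0), s(e)))), s(k(s(pair(e, 0)), s(0))))  →  k(s(pair(0, 0)), s(k(s(pair(e, 0)), s(0))))   [R6 at 1.1]
3. k(s(pair(0, 0)), s(k(s(pair(e, 0)), s(0))))  →  0   [R4 at ε]

0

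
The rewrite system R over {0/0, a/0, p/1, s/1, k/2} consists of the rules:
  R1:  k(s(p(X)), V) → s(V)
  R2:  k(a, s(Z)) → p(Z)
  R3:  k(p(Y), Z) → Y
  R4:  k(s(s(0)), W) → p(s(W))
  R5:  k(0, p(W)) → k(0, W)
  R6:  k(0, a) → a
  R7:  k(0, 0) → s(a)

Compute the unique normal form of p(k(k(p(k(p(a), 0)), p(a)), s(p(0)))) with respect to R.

p(p(p(0)))

1. p(k(k(p(k(p(a), 0)), p(a)), s(p(0))))  →  p(k(k(p(a), 0), s(p(0))))   [R3 at 1.1]
2. p(k(k(p(a), 0), s(p(0))))  →  p(k(a, s(p(0))))   [R3 at 1.1]
3. p(k(a, s(p(0))))  →  p(p(p(0)))   [R2 at 1]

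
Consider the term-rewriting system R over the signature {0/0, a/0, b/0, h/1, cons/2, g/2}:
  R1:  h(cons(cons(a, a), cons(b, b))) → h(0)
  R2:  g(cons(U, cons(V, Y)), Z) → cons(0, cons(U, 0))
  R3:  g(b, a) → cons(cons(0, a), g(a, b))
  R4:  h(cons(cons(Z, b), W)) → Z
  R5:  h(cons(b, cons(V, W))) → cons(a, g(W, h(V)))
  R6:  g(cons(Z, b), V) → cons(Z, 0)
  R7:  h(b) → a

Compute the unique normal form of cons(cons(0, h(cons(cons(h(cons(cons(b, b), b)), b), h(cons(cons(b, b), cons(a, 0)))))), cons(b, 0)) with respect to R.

cons(cons(0, b), cons(b, 0))

1. cons(cons(0, h(cons(cons(h(cons(cons(b, b), b)), b), h(cons(cons(b, b), cons(a, 0)))))), cons(b, 0))  →  cons(cons(0, h(cons(cons(b, b), b))), cons(b, 0))   [R4 at 1.2]
2. cons(cons(0, h(cons(cons(b, b), b))), cons(b, 0))  →  cons(cons(0, b), cons(b, 0))   [R4 at 1.2]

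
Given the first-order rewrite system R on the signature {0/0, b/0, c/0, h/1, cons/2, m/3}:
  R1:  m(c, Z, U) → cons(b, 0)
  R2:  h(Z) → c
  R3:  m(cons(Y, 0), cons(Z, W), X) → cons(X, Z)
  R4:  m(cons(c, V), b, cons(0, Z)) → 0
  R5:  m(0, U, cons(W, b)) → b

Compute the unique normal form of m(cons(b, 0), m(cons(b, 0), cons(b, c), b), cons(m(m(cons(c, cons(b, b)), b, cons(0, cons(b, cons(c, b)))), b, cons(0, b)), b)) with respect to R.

cons(cons(b, b), b)

1. m(cons(b, 0), m(cons(b, 0), cons(b, c), b), cons(m(m(cons(c, cons(b, b)), b, cons(0, cons(b, cons(c, b)))), b, cons(0, b)), b))  →  m(cons(b, 0), cons(b, b), cons(m(m(cons(c, cons(b, b)), b, cons(0, cons(b, cons(c, b)))), b, cons(0, b)), b))   [R3 at 2]
2. m(cons(b, 0), cons(b, b), cons(m(m(cons(c, cons(b, b)), b, cons(0, cons(b, cons(c, b)))), b, cons(0, b)), b))  →  cons(cons(m(m(cons(c, cons(b, b)), b, cons(0, cons(b, cons(c, b)))), b, cons(0, b)), b), b)   [R3 at ε]
3. cons(cons(m(m(cons(c, cons(b, b)), b, cons(0, cons(b, cons(c, b)))), b, cons(0, b)), b), b)  →  cons(cons(m(0, b, cons(0, b)), b), b)   [R4 at 1.1.1]
4. cons(cons(m(0, b, cons(0, b)), b), b)  →  cons(cons(b, b), b)   [R5 at 1.1]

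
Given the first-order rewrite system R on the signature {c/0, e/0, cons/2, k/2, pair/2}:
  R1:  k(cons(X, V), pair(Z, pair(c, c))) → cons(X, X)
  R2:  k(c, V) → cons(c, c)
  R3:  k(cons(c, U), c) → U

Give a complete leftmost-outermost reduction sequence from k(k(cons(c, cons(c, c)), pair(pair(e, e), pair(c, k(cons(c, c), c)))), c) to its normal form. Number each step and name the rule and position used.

c

1. k(k(cons(c, cons(c, c)), pair(pair(e, e), pair(c, k(cons(c, c), c)))), c)  →  k(k(cons(c, cons(c, c)), pair(pair(e, e), pair(c, c))), c)   [R3 at 1.2.2.2]
2. k(k(cons(c, cons(c, c)), pair(pair(e, e), pair(c, c))), c)  →  k(cons(c, c), c)   [R1 at 1]
3. k(cons(c, c), c)  →  c   [R3 at ε]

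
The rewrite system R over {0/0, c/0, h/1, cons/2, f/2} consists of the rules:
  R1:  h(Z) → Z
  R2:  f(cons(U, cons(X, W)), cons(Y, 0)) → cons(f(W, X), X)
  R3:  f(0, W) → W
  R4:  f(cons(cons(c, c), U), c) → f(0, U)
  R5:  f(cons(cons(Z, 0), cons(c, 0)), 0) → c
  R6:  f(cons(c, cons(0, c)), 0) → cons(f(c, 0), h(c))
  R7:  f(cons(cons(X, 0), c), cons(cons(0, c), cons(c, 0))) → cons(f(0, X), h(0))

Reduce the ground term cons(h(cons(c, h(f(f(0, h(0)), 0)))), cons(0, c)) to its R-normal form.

cons(cons(c, 0), cons(0, c))

1. cons(h(cons(c, h(f(f(0, h(0)), 0)))), cons(0, c))  →  cons(cons(c, h(f(f(0, h(0)), 0))), cons(0, c))   [R1 at 1]
2. cons(cons(c, h(f(f(0, h(0)), 0))), cons(0, c))  →  cons(cons(c, f(f(0, h(0)), 0)), cons(0, c))   [R1 at 1.2]
3. cons(cons(c, f(f(0, h(0)), 0)), cons(0, c))  →  cons(cons(c, f(h(0), 0)), cons(0, c))   [R3 at 1.2.1]
4. cons(cons(c, f(h(0), 0)), cons(0, c))  →  cons(cons(c, f(0, 0)), cons(0, c))   [R1 at 1.2.1]
5. cons(cons(c, f(0, 0)), cons(0, c))  →  cons(cons(c, 0), cons(0, c))   [R3 at 1.2]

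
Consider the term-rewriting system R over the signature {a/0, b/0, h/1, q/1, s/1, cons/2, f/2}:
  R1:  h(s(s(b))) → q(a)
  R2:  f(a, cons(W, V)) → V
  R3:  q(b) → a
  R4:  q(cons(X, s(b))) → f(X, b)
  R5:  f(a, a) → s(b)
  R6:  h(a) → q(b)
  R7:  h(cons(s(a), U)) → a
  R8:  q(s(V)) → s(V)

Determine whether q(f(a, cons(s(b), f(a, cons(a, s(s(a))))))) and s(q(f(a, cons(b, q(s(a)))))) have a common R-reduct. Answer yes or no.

yes — NF(t₁) = s(s(a)), NF(t₂) = s(s(a))

Reduce t₁ = q(f(a, cons(s(b), f(a, cons(a, s(s(a))))))):
1. q(f(a, cons(s(b), f(a, cons(a, s(s(a)))))))  →  q(f(a, cons(a, s(s(a)))))   [R2 at 1]
2. q(f(a, cons(a, s(s(a)))))  →  q(s(s(a)))   [R2 at 1]
3. q(s(s(a)))  →  s(s(a))   [R8 at ε]

Reduce t₂ = s(q(f(a, cons(b, q(s(a)))))):
1. s(q(f(a, cons(b, q(s(a))))))  →  s(q(q(s(a))))   [R2 at 1.1]
2. s(q(q(s(a))))  →  s(q(s(a)))   [R8 at 1.1]
3. s(q(s(a)))  →  s(s(a))   [R8 at 1]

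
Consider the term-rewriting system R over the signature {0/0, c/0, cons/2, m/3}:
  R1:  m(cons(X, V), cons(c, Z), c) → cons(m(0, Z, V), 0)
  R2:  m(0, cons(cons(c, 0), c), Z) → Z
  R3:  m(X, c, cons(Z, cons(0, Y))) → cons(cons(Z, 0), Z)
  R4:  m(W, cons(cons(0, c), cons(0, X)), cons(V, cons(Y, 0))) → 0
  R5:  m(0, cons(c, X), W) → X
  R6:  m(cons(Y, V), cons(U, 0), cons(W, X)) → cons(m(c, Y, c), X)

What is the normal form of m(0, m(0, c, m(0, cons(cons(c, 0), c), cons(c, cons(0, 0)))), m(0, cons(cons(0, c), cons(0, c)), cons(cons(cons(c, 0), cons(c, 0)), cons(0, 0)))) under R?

1. m(0, m(0, c, m(0, cons(cons(c, 0), c), cons(c, cons(0, 0)))), m(0, cons(cons(0, c), cons(0, c)), cons(cons(cons(c, 0), cons(c, 0)), cons(0, 0))))  →  m(0, m(0, c, cons(c, cons(0, 0))), m(0, cons(cons(0, c), cons(0, c)), cons(cons(cons(c, 0), cons(c, 0)), cons(0, 0))))   [R2 at 2.3]
2. m(0, m(0, c, cons(c, cons(0, 0))), m(0, cons(cons(0, c), cons(0, c)), cons(cons(cons(c, 0), cons(c, 0)), cons(0, 0))))  →  m(0, cons(cons(c, 0), c), m(0, cons(cons(0, c), cons(0, c)), cons(cons(cons(c, 0), cons(c, 0)), cons(0, 0))))   [R3 at 2]
3. m(0, cons(cons(c, 0), c), m(0, cons(cons(0, c), cons(0, c)), cons(cons(cons(c, 0), cons(c, 0)), cons(0, 0))))  →  m(0, cons(cons(0, c), cons(0, c)), cons(cons(cons(c, 0), cons(c, 0)), cons(0, 0)))   [R2 at ε]
4. m(0, cons(cons(0, c), cons(0, c)), cons(cons(cons(c, 0), cons(c, 0)), cons(0, 0)))  →  0   [R4 at ε]

0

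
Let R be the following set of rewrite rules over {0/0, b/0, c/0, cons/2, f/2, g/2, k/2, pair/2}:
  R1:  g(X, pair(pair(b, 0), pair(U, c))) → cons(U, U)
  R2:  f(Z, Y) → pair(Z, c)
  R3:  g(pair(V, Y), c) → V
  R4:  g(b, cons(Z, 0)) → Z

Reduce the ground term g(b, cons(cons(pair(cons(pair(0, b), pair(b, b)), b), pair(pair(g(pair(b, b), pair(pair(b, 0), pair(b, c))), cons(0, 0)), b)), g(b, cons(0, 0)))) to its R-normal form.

cons(pair(cons(pair(0, b), pair(b, b)), b), pair(pair(cons(b, b), cons(0, 0)), b))

1. g(b, cons(cons(pair(cons(pair(0, b), pair(b, b)), b), pair(pair(g(pair(b, b), pair(pair(b, 0), pair(b, c))), cons(0, 0)), b)), g(b, cons(0, 0))))  →  g(b, cons(cons(pair(cons(pair(0, b), pair(b, b)), b), pair(pair(cons(b, b), cons(0, 0)), b)), g(b, cons(0, 0))))   [R1 at 2.1.2.1.1]
2. g(b, cons(cons(pair(cons(pair(0, b), pair(b, b)), b), pair(pair(cons(b, b), cons(0, 0)), b)), g(b, cons(0, 0))))  →  g(b, cons(cons(pair(cons(pair(0, b), pair(b, b)), b), pair(pair(cons(b, b), cons(0, 0)), b)), 0))   [R4 at 2.2]
3. g(b, cons(cons(pair(cons(pair(0, b), pair(b, b)), b), pair(pair(cons(b, b), cons(0, 0)), b)), 0))  →  cons(pair(cons(pair(0, b), pair(b, b)), b), pair(pair(cons(b, b), cons(0, 0)), b))   [R4 at ε]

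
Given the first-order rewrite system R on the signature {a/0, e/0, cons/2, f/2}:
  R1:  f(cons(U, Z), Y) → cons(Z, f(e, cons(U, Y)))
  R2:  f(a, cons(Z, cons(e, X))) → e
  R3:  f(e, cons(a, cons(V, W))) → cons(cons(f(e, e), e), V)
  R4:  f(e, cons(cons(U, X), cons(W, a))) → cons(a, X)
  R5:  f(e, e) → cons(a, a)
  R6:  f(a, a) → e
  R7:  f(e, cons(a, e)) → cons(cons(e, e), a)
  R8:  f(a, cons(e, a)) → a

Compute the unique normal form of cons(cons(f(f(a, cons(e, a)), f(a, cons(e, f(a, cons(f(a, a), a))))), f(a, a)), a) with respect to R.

cons(cons(e, e), a)

1. cons(cons(f(f(a, cons(e, a)), f(a, cons(e, f(a, cons(f(a, a), a))))), f(a, a)), a)  →  cons(cons(f(a, f(a, cons(e, f(a, cons(f(a, a), a))))), f(a, a)), a)   [R8 at 1.1.1]
2. cons(cons(f(a, f(a, cons(e, f(a, cons(f(a, a), a))))), f(a, a)), a)  →  cons(cons(f(a, f(a, cons(e, f(a, cons(e, a))))), f(a, a)), a)   [R6 at 1.1.2.2.2.2.1]
3. cons(cons(f(a, f(a, cons(e, f(a, cons(e, a))))), f(a, a)), a)  →  cons(cons(f(a, f(a, cons(e, a))), f(a, a)), a)   [R8 at 1.1.2.2.2]
4. cons(cons(f(a, f(a, cons(e, a))), f(a, a)), a)  →  cons(cons(f(a, a), f(a, a)), a)   [R8 at 1.1.2]
5. cons(cons(f(a, a), f(a, a)), a)  →  cons(cons(e, f(a, a)), a)   [R6 at 1.1]
6. cons(cons(e, f(a, a)), a)  →  cons(cons(e, e), a)   [R6 at 1.2]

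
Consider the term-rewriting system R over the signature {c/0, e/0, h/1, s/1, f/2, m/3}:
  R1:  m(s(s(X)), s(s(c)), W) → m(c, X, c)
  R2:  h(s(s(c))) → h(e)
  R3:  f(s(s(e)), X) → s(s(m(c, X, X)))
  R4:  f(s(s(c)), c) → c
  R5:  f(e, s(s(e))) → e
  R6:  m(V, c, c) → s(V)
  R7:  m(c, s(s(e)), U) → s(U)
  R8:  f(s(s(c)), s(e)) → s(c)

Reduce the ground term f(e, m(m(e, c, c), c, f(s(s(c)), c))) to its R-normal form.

1. f(e, m(m(e, c, c), c, f(s(s(c)), c)))  →  f(e, m(s(e), c, f(s(s(c)), c)))   [R6 at 2.1]
2. f(e, m(s(e), c, f(s(s(c)), c)))  →  f(e, m(s(e), c, c))   [R4 at 2.3]
3. f(e, m(s(e), c, c))  →  f(e, s(s(e)))   [R6 at 2]
4. f(e, s(s(e)))  →  e   [R5 at ε]

e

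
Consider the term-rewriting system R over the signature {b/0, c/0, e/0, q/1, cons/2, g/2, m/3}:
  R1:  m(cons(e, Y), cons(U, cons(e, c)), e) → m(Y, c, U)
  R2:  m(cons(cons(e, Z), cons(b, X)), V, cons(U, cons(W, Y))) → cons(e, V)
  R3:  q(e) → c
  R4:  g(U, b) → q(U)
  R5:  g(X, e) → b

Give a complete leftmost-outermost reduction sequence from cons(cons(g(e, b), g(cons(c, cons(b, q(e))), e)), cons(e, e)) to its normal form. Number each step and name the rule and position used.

1. cons(cons(g(e, b), g(cons(c, cons(b, q(e))), e)), cons(e, e))  →  cons(cons(q(e), g(cons(c, cons(b, q(e))), e)), cons(e, e))   [R4 at 1.1]
2. cons(cons(q(e), g(cons(c, cons(b, q(e))), e)), cons(e, e))  →  cons(cons(c, g(cons(c, cons(b, q(e))), e)), cons(e, e))   [R3 at 1.1]
3. cons(cons(c, g(cons(c, cons(b, q(e))), e)), cons(e, e))  →  cons(cons(c, b), cons(e, e))   [R5 at 1.2]

cons(cons(c, b), cons(e, e))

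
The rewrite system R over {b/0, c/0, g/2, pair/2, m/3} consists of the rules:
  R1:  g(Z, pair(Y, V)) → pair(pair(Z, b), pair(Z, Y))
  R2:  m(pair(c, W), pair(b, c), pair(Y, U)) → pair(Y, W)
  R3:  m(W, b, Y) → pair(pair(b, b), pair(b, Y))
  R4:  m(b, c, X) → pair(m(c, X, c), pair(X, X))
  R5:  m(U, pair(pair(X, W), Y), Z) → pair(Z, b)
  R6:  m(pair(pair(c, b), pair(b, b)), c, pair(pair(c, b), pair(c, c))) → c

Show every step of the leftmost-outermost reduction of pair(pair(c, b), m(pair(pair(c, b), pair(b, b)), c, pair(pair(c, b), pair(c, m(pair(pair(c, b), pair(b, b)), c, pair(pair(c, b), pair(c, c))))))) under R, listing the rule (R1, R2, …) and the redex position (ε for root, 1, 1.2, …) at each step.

pair(pair(c, b), c)

1. pair(pair(c, b), m(pair(pair(c, b), pair(b, b)), c, pair(pair(c, b), pair(c, m(pair(pair(c, b), pair(b, b)), c, pair(pair(c, b), pair(c, c)))))))  →  pair(pair(c, b), m(pair(pair(c, b), pair(b, b)), c, pair(pair(c, b), pair(c, c))))   [R6 at 2.3.2.2]
2. pair(pair(c, b), m(pair(pair(c, b), pair(b, b)), c, pair(pair(c, b), pair(c, c))))  →  pair(pair(c, b), c)   [R6 at 2]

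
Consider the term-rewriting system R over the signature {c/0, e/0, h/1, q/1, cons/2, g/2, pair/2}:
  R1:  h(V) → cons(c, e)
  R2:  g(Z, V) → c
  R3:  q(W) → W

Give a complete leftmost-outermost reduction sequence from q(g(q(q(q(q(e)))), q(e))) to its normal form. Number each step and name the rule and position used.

c

1. q(g(q(q(q(q(e)))), q(e)))  →  g(q(q(q(q(e)))), q(e))   [R3 at ε]
2. g(q(q(q(q(e)))), q(e))  →  c   [R2 at ε]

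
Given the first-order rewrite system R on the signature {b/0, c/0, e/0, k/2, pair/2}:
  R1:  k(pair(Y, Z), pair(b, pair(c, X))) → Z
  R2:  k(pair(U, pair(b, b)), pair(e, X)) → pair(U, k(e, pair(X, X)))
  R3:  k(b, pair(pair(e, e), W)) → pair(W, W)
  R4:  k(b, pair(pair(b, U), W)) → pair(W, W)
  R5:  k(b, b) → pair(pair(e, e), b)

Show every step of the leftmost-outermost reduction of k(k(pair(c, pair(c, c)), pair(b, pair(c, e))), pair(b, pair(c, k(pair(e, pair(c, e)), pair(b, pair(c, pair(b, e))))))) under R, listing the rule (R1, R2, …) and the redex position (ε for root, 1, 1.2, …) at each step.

c

1. k(k(pair(c, pair(c, c)), pair(b, pair(c, e))), pair(b, pair(c, k(pair(e, pair(c, e)), pair(b, pair(c, pair(b, e)))))))  →  k(pair(c, c), pair(b, pair(c, k(pair(e, pair(c, e)), pair(b, pair(c, pair(b, e)))))))   [R1 at 1]
2. k(pair(c, c), pair(b, pair(c, k(pair(e, pair(c, e)), pair(b, pair(c, pair(b, e)))))))  →  c   [R1 at ε]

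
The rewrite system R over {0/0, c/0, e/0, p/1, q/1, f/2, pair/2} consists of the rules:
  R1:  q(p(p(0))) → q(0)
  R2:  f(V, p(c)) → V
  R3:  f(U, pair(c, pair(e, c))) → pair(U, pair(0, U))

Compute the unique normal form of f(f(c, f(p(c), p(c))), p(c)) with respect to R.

1. f(f(c, f(p(c), p(c))), p(c))  →  f(c, f(p(c), p(c)))   [R2 at ε]
2. f(c, f(p(c), p(c)))  →  f(c, p(c))   [R2 at 2]
3. f(c, p(c))  →  c   [R2 at ε]

c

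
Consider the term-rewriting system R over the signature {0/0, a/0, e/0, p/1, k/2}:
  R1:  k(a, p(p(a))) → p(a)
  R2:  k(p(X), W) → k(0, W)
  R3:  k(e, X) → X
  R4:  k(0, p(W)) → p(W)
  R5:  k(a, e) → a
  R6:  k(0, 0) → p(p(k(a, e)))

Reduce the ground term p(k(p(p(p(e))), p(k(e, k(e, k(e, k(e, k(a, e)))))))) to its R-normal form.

p(p(a))

1. p(k(p(p(p(e))), p(k(e, k(e, k(e, k(e, k(a, e))))))))  →  p(k(0, p(k(e, k(e, k(e, k(e, k(a, e))))))))   [R2 at 1]
2. p(k(0, p(k(e, k(e, k(e, k(e, k(a, e))))))))  →  p(p(k(e, k(e, k(e, k(e, k(a, e)))))))   [R4 at 1]
3. p(p(k(e, k(e, k(e, k(e, k(a, e)))))))  →  p(p(k(e, k(e, k(e, k(a, e))))))   [R3 at 1.1]
4. p(p(k(e, k(e, k(e, k(a, e))))))  →  p(p(k(e, k(e, k(a, e)))))   [R3 at 1.1]
5. p(p(k(e, k(e, k(a, e)))))  →  p(p(k(e, k(a, e))))   [R3 at 1.1]
6. p(p(k(e, k(a, e))))  →  p(p(k(a, e)))   [R3 at 1.1]
7. p(p(k(a, e)))  →  p(p(a))   [R5 at 1.1]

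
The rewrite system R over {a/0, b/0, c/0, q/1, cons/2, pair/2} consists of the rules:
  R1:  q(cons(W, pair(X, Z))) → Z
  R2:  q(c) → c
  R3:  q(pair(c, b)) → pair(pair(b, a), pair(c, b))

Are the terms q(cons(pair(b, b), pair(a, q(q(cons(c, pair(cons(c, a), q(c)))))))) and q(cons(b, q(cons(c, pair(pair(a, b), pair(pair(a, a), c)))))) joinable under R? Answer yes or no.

yes — NF(t₁) = c, NF(t₂) = c

Reduce t₁ = q(cons(pair(b, b), pair(a, q(q(cons(c, pair(cons(c, a), q(c)))))))):
1. q(cons(pair(b, b), pair(a, q(q(cons(c, pair(cons(c, a), q(c))))))))  →  q(q(cons(c, pair(cons(c, a), q(c)))))   [R1 at ε]
2. q(q(cons(c, pair(cons(c, a), q(c)))))  →  q(q(c))   [R1 at 1]
3. q(q(c))  →  q(c)   [R2 at 1]
4. q(c)  →  c   [R2 at ε]

Reduce t₂ = q(cons(b, q(cons(c, pair(pair(a, b), pair(pair(a, a), c)))))):
1. q(cons(b, q(cons(c, pair(pair(a, b), pair(pair(a, a), c))))))  →  q(cons(b, pair(pair(a, a), c)))   [R1 at 1.2]
2. q(cons(b, pair(pair(a, a), c)))  →  c   [R1 at ε]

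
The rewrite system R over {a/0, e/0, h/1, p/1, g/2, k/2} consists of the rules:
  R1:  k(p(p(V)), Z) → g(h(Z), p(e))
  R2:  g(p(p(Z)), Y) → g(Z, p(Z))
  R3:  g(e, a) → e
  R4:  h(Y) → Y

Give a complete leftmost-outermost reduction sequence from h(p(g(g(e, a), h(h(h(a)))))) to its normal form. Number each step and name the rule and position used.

p(e)

1. h(p(g(g(e, a), h(h(h(a))))))  →  p(g(g(e, a), h(h(h(a)))))   [R4 at ε]
2. p(g(g(e, a), h(h(h(a)))))  →  p(g(e, h(h(h(a)))))   [R3 at 1.1]
3. p(g(e, h(h(h(a)))))  →  p(g(e, h(h(a))))   [R4 at 1.2]
4. p(g(e, h(h(a))))  →  p(g(e, h(a)))   [R4 at 1.2]
5. p(g(e, h(a)))  →  p(g(e, a))   [R4 at 1.2]
6. p(g(e, a))  →  p(e)   [R3 at 1]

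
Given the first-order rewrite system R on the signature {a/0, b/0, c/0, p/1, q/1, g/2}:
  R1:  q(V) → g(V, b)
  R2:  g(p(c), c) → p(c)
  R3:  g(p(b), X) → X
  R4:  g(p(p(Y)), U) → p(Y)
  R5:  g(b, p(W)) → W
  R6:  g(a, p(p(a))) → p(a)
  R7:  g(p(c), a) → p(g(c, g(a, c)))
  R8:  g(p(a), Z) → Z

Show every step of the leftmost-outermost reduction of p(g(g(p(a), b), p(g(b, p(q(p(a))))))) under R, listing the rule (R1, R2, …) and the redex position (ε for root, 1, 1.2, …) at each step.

p(b)

1. p(g(g(p(a), b), p(g(b, p(q(p(a)))))))  →  p(g(b, p(g(b, p(q(p(a)))))))   [R8 at 1.1]
2. p(g(b, p(g(b, p(q(p(a)))))))  →  p(g(b, p(q(p(a)))))   [R5 at 1]
3. p(g(b, p(q(p(a)))))  →  p(q(p(a)))   [R5 at 1]
4. p(q(p(a)))  →  p(g(p(a), b))   [R1 at 1]
5. p(g(p(a), b))  →  p(b)   [R8 at 1]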